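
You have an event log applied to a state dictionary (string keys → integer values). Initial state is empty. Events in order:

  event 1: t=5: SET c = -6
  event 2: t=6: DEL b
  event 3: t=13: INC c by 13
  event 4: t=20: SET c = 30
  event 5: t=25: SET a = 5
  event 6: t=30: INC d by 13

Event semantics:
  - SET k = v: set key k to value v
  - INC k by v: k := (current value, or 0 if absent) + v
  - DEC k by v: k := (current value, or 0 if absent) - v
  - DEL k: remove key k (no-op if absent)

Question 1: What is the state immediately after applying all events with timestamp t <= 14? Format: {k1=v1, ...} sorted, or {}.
Answer: {c=7}

Derivation:
Apply events with t <= 14 (3 events):
  after event 1 (t=5: SET c = -6): {c=-6}
  after event 2 (t=6: DEL b): {c=-6}
  after event 3 (t=13: INC c by 13): {c=7}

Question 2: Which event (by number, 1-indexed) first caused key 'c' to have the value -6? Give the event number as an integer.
Looking for first event where c becomes -6:
  event 1: c (absent) -> -6  <-- first match

Answer: 1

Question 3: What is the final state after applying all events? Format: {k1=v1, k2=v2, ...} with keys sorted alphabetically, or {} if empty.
  after event 1 (t=5: SET c = -6): {c=-6}
  after event 2 (t=6: DEL b): {c=-6}
  after event 3 (t=13: INC c by 13): {c=7}
  after event 4 (t=20: SET c = 30): {c=30}
  after event 5 (t=25: SET a = 5): {a=5, c=30}
  after event 6 (t=30: INC d by 13): {a=5, c=30, d=13}

Answer: {a=5, c=30, d=13}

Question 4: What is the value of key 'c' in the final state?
Track key 'c' through all 6 events:
  event 1 (t=5: SET c = -6): c (absent) -> -6
  event 2 (t=6: DEL b): c unchanged
  event 3 (t=13: INC c by 13): c -6 -> 7
  event 4 (t=20: SET c = 30): c 7 -> 30
  event 5 (t=25: SET a = 5): c unchanged
  event 6 (t=30: INC d by 13): c unchanged
Final: c = 30

Answer: 30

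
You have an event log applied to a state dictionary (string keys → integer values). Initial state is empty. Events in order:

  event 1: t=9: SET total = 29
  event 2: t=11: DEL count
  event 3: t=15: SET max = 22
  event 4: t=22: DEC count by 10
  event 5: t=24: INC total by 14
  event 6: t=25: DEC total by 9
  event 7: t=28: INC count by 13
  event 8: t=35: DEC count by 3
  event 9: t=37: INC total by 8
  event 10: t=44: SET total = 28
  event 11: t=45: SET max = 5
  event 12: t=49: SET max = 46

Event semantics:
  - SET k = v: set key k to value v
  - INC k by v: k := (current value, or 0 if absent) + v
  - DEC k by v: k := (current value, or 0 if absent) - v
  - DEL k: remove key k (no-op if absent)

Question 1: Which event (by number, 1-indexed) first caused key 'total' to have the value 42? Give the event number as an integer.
Answer: 9

Derivation:
Looking for first event where total becomes 42:
  event 1: total = 29
  event 2: total = 29
  event 3: total = 29
  event 4: total = 29
  event 5: total = 43
  event 6: total = 34
  event 7: total = 34
  event 8: total = 34
  event 9: total 34 -> 42  <-- first match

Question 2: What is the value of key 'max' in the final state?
Track key 'max' through all 12 events:
  event 1 (t=9: SET total = 29): max unchanged
  event 2 (t=11: DEL count): max unchanged
  event 3 (t=15: SET max = 22): max (absent) -> 22
  event 4 (t=22: DEC count by 10): max unchanged
  event 5 (t=24: INC total by 14): max unchanged
  event 6 (t=25: DEC total by 9): max unchanged
  event 7 (t=28: INC count by 13): max unchanged
  event 8 (t=35: DEC count by 3): max unchanged
  event 9 (t=37: INC total by 8): max unchanged
  event 10 (t=44: SET total = 28): max unchanged
  event 11 (t=45: SET max = 5): max 22 -> 5
  event 12 (t=49: SET max = 46): max 5 -> 46
Final: max = 46

Answer: 46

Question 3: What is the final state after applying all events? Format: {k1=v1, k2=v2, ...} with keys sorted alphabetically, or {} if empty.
Answer: {count=0, max=46, total=28}

Derivation:
  after event 1 (t=9: SET total = 29): {total=29}
  after event 2 (t=11: DEL count): {total=29}
  after event 3 (t=15: SET max = 22): {max=22, total=29}
  after event 4 (t=22: DEC count by 10): {count=-10, max=22, total=29}
  after event 5 (t=24: INC total by 14): {count=-10, max=22, total=43}
  after event 6 (t=25: DEC total by 9): {count=-10, max=22, total=34}
  after event 7 (t=28: INC count by 13): {count=3, max=22, total=34}
  after event 8 (t=35: DEC count by 3): {count=0, max=22, total=34}
  after event 9 (t=37: INC total by 8): {count=0, max=22, total=42}
  after event 10 (t=44: SET total = 28): {count=0, max=22, total=28}
  after event 11 (t=45: SET max = 5): {count=0, max=5, total=28}
  after event 12 (t=49: SET max = 46): {count=0, max=46, total=28}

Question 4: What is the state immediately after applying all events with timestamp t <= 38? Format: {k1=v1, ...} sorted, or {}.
Apply events with t <= 38 (9 events):
  after event 1 (t=9: SET total = 29): {total=29}
  after event 2 (t=11: DEL count): {total=29}
  after event 3 (t=15: SET max = 22): {max=22, total=29}
  after event 4 (t=22: DEC count by 10): {count=-10, max=22, total=29}
  after event 5 (t=24: INC total by 14): {count=-10, max=22, total=43}
  after event 6 (t=25: DEC total by 9): {count=-10, max=22, total=34}
  after event 7 (t=28: INC count by 13): {count=3, max=22, total=34}
  after event 8 (t=35: DEC count by 3): {count=0, max=22, total=34}
  after event 9 (t=37: INC total by 8): {count=0, max=22, total=42}

Answer: {count=0, max=22, total=42}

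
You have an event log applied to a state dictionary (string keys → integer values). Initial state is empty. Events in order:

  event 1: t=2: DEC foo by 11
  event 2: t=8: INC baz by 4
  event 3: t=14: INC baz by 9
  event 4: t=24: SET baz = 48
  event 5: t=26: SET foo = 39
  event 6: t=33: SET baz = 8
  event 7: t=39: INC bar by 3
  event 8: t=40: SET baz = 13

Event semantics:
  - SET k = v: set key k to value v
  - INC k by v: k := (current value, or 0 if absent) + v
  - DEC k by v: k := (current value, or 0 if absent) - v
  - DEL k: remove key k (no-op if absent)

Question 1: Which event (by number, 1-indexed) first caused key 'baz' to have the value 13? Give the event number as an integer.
Looking for first event where baz becomes 13:
  event 2: baz = 4
  event 3: baz 4 -> 13  <-- first match

Answer: 3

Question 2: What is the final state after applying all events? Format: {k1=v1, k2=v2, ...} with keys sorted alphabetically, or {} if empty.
  after event 1 (t=2: DEC foo by 11): {foo=-11}
  after event 2 (t=8: INC baz by 4): {baz=4, foo=-11}
  after event 3 (t=14: INC baz by 9): {baz=13, foo=-11}
  after event 4 (t=24: SET baz = 48): {baz=48, foo=-11}
  after event 5 (t=26: SET foo = 39): {baz=48, foo=39}
  after event 6 (t=33: SET baz = 8): {baz=8, foo=39}
  after event 7 (t=39: INC bar by 3): {bar=3, baz=8, foo=39}
  after event 8 (t=40: SET baz = 13): {bar=3, baz=13, foo=39}

Answer: {bar=3, baz=13, foo=39}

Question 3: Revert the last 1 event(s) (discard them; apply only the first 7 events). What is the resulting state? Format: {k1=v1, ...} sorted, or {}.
Answer: {bar=3, baz=8, foo=39}

Derivation:
Keep first 7 events (discard last 1):
  after event 1 (t=2: DEC foo by 11): {foo=-11}
  after event 2 (t=8: INC baz by 4): {baz=4, foo=-11}
  after event 3 (t=14: INC baz by 9): {baz=13, foo=-11}
  after event 4 (t=24: SET baz = 48): {baz=48, foo=-11}
  after event 5 (t=26: SET foo = 39): {baz=48, foo=39}
  after event 6 (t=33: SET baz = 8): {baz=8, foo=39}
  after event 7 (t=39: INC bar by 3): {bar=3, baz=8, foo=39}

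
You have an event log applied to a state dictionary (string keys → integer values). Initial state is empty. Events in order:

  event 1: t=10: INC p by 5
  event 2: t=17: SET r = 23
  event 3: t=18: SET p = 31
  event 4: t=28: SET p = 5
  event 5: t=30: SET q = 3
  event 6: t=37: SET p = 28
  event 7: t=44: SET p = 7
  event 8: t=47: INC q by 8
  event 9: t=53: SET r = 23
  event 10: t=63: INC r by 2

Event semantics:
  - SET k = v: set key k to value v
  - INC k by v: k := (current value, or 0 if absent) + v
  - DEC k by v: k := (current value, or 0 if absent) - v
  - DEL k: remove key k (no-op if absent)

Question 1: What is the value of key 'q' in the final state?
Track key 'q' through all 10 events:
  event 1 (t=10: INC p by 5): q unchanged
  event 2 (t=17: SET r = 23): q unchanged
  event 3 (t=18: SET p = 31): q unchanged
  event 4 (t=28: SET p = 5): q unchanged
  event 5 (t=30: SET q = 3): q (absent) -> 3
  event 6 (t=37: SET p = 28): q unchanged
  event 7 (t=44: SET p = 7): q unchanged
  event 8 (t=47: INC q by 8): q 3 -> 11
  event 9 (t=53: SET r = 23): q unchanged
  event 10 (t=63: INC r by 2): q unchanged
Final: q = 11

Answer: 11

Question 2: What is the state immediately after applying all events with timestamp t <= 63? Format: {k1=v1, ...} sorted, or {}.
Answer: {p=7, q=11, r=25}

Derivation:
Apply events with t <= 63 (10 events):
  after event 1 (t=10: INC p by 5): {p=5}
  after event 2 (t=17: SET r = 23): {p=5, r=23}
  after event 3 (t=18: SET p = 31): {p=31, r=23}
  after event 4 (t=28: SET p = 5): {p=5, r=23}
  after event 5 (t=30: SET q = 3): {p=5, q=3, r=23}
  after event 6 (t=37: SET p = 28): {p=28, q=3, r=23}
  after event 7 (t=44: SET p = 7): {p=7, q=3, r=23}
  after event 8 (t=47: INC q by 8): {p=7, q=11, r=23}
  after event 9 (t=53: SET r = 23): {p=7, q=11, r=23}
  after event 10 (t=63: INC r by 2): {p=7, q=11, r=25}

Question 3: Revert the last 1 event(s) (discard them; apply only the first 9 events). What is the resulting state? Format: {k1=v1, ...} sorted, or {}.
Answer: {p=7, q=11, r=23}

Derivation:
Keep first 9 events (discard last 1):
  after event 1 (t=10: INC p by 5): {p=5}
  after event 2 (t=17: SET r = 23): {p=5, r=23}
  after event 3 (t=18: SET p = 31): {p=31, r=23}
  after event 4 (t=28: SET p = 5): {p=5, r=23}
  after event 5 (t=30: SET q = 3): {p=5, q=3, r=23}
  after event 6 (t=37: SET p = 28): {p=28, q=3, r=23}
  after event 7 (t=44: SET p = 7): {p=7, q=3, r=23}
  after event 8 (t=47: INC q by 8): {p=7, q=11, r=23}
  after event 9 (t=53: SET r = 23): {p=7, q=11, r=23}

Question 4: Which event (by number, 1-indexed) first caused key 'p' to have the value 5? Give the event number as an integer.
Answer: 1

Derivation:
Looking for first event where p becomes 5:
  event 1: p (absent) -> 5  <-- first match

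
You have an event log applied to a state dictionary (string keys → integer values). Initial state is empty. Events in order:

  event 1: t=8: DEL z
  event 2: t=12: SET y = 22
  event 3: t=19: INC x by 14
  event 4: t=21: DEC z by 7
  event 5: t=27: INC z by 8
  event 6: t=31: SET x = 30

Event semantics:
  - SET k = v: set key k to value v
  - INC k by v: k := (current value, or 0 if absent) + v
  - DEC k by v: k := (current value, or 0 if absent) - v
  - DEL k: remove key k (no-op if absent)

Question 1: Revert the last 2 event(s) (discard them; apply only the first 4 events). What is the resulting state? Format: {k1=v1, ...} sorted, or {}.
Keep first 4 events (discard last 2):
  after event 1 (t=8: DEL z): {}
  after event 2 (t=12: SET y = 22): {y=22}
  after event 3 (t=19: INC x by 14): {x=14, y=22}
  after event 4 (t=21: DEC z by 7): {x=14, y=22, z=-7}

Answer: {x=14, y=22, z=-7}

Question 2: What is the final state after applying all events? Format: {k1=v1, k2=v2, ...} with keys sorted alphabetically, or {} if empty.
Answer: {x=30, y=22, z=1}

Derivation:
  after event 1 (t=8: DEL z): {}
  after event 2 (t=12: SET y = 22): {y=22}
  after event 3 (t=19: INC x by 14): {x=14, y=22}
  after event 4 (t=21: DEC z by 7): {x=14, y=22, z=-7}
  after event 5 (t=27: INC z by 8): {x=14, y=22, z=1}
  after event 6 (t=31: SET x = 30): {x=30, y=22, z=1}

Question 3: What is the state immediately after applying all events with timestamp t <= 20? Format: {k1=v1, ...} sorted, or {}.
Apply events with t <= 20 (3 events):
  after event 1 (t=8: DEL z): {}
  after event 2 (t=12: SET y = 22): {y=22}
  after event 3 (t=19: INC x by 14): {x=14, y=22}

Answer: {x=14, y=22}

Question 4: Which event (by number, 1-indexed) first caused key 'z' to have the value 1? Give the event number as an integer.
Answer: 5

Derivation:
Looking for first event where z becomes 1:
  event 4: z = -7
  event 5: z -7 -> 1  <-- first match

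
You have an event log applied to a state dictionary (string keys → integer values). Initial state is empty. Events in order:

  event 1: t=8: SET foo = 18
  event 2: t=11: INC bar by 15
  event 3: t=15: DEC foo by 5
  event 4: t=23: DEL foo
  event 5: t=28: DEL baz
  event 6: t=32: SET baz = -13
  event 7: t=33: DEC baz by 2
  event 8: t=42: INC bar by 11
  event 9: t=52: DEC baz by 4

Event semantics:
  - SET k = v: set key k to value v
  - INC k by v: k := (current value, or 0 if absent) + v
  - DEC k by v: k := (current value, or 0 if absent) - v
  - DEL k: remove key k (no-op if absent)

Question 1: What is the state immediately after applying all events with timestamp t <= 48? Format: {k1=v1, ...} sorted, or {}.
Apply events with t <= 48 (8 events):
  after event 1 (t=8: SET foo = 18): {foo=18}
  after event 2 (t=11: INC bar by 15): {bar=15, foo=18}
  after event 3 (t=15: DEC foo by 5): {bar=15, foo=13}
  after event 4 (t=23: DEL foo): {bar=15}
  after event 5 (t=28: DEL baz): {bar=15}
  after event 6 (t=32: SET baz = -13): {bar=15, baz=-13}
  after event 7 (t=33: DEC baz by 2): {bar=15, baz=-15}
  after event 8 (t=42: INC bar by 11): {bar=26, baz=-15}

Answer: {bar=26, baz=-15}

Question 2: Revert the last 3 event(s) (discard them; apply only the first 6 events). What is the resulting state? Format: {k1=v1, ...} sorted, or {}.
Answer: {bar=15, baz=-13}

Derivation:
Keep first 6 events (discard last 3):
  after event 1 (t=8: SET foo = 18): {foo=18}
  after event 2 (t=11: INC bar by 15): {bar=15, foo=18}
  after event 3 (t=15: DEC foo by 5): {bar=15, foo=13}
  after event 4 (t=23: DEL foo): {bar=15}
  after event 5 (t=28: DEL baz): {bar=15}
  after event 6 (t=32: SET baz = -13): {bar=15, baz=-13}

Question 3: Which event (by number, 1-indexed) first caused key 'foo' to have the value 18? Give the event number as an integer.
Answer: 1

Derivation:
Looking for first event where foo becomes 18:
  event 1: foo (absent) -> 18  <-- first match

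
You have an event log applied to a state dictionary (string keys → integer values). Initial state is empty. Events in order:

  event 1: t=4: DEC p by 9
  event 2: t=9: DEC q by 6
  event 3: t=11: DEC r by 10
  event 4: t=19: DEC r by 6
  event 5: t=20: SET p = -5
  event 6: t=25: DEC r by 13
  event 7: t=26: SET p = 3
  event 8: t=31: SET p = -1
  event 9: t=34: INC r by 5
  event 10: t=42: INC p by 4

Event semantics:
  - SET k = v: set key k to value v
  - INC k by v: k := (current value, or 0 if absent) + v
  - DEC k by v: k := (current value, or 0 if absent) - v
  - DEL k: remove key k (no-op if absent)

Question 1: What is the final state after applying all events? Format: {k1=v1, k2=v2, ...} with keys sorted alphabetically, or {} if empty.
  after event 1 (t=4: DEC p by 9): {p=-9}
  after event 2 (t=9: DEC q by 6): {p=-9, q=-6}
  after event 3 (t=11: DEC r by 10): {p=-9, q=-6, r=-10}
  after event 4 (t=19: DEC r by 6): {p=-9, q=-6, r=-16}
  after event 5 (t=20: SET p = -5): {p=-5, q=-6, r=-16}
  after event 6 (t=25: DEC r by 13): {p=-5, q=-6, r=-29}
  after event 7 (t=26: SET p = 3): {p=3, q=-6, r=-29}
  after event 8 (t=31: SET p = -1): {p=-1, q=-6, r=-29}
  after event 9 (t=34: INC r by 5): {p=-1, q=-6, r=-24}
  after event 10 (t=42: INC p by 4): {p=3, q=-6, r=-24}

Answer: {p=3, q=-6, r=-24}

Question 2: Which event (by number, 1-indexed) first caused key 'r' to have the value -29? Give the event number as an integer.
Answer: 6

Derivation:
Looking for first event where r becomes -29:
  event 3: r = -10
  event 4: r = -16
  event 5: r = -16
  event 6: r -16 -> -29  <-- first match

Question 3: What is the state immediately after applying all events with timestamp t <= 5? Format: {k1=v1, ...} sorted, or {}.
Answer: {p=-9}

Derivation:
Apply events with t <= 5 (1 events):
  after event 1 (t=4: DEC p by 9): {p=-9}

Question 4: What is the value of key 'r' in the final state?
Track key 'r' through all 10 events:
  event 1 (t=4: DEC p by 9): r unchanged
  event 2 (t=9: DEC q by 6): r unchanged
  event 3 (t=11: DEC r by 10): r (absent) -> -10
  event 4 (t=19: DEC r by 6): r -10 -> -16
  event 5 (t=20: SET p = -5): r unchanged
  event 6 (t=25: DEC r by 13): r -16 -> -29
  event 7 (t=26: SET p = 3): r unchanged
  event 8 (t=31: SET p = -1): r unchanged
  event 9 (t=34: INC r by 5): r -29 -> -24
  event 10 (t=42: INC p by 4): r unchanged
Final: r = -24

Answer: -24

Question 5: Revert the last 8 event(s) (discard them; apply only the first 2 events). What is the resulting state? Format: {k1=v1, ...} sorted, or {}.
Answer: {p=-9, q=-6}

Derivation:
Keep first 2 events (discard last 8):
  after event 1 (t=4: DEC p by 9): {p=-9}
  after event 2 (t=9: DEC q by 6): {p=-9, q=-6}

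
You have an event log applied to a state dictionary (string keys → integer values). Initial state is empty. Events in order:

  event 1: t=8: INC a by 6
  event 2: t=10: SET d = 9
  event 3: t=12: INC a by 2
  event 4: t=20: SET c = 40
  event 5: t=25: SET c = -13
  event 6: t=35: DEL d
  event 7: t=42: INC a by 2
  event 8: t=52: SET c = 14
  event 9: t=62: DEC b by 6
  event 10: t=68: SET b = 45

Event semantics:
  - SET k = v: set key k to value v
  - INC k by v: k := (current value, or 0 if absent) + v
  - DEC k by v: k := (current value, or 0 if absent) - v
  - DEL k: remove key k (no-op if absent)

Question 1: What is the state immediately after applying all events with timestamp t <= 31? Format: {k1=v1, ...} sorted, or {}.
Answer: {a=8, c=-13, d=9}

Derivation:
Apply events with t <= 31 (5 events):
  after event 1 (t=8: INC a by 6): {a=6}
  after event 2 (t=10: SET d = 9): {a=6, d=9}
  after event 3 (t=12: INC a by 2): {a=8, d=9}
  after event 4 (t=20: SET c = 40): {a=8, c=40, d=9}
  after event 5 (t=25: SET c = -13): {a=8, c=-13, d=9}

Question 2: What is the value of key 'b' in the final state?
Answer: 45

Derivation:
Track key 'b' through all 10 events:
  event 1 (t=8: INC a by 6): b unchanged
  event 2 (t=10: SET d = 9): b unchanged
  event 3 (t=12: INC a by 2): b unchanged
  event 4 (t=20: SET c = 40): b unchanged
  event 5 (t=25: SET c = -13): b unchanged
  event 6 (t=35: DEL d): b unchanged
  event 7 (t=42: INC a by 2): b unchanged
  event 8 (t=52: SET c = 14): b unchanged
  event 9 (t=62: DEC b by 6): b (absent) -> -6
  event 10 (t=68: SET b = 45): b -6 -> 45
Final: b = 45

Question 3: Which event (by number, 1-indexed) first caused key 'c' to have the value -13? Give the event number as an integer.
Answer: 5

Derivation:
Looking for first event where c becomes -13:
  event 4: c = 40
  event 5: c 40 -> -13  <-- first match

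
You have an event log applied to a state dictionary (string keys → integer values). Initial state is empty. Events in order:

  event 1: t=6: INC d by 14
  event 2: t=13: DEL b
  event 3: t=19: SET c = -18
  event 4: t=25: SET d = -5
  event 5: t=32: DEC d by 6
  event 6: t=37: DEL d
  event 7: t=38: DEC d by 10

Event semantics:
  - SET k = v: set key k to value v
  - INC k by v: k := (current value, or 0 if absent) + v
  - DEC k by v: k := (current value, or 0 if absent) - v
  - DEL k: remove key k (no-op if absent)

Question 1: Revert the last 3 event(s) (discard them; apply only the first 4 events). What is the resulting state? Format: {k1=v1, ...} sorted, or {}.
Answer: {c=-18, d=-5}

Derivation:
Keep first 4 events (discard last 3):
  after event 1 (t=6: INC d by 14): {d=14}
  after event 2 (t=13: DEL b): {d=14}
  after event 3 (t=19: SET c = -18): {c=-18, d=14}
  after event 4 (t=25: SET d = -5): {c=-18, d=-5}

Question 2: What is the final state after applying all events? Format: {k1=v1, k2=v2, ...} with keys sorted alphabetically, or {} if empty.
  after event 1 (t=6: INC d by 14): {d=14}
  after event 2 (t=13: DEL b): {d=14}
  after event 3 (t=19: SET c = -18): {c=-18, d=14}
  after event 4 (t=25: SET d = -5): {c=-18, d=-5}
  after event 5 (t=32: DEC d by 6): {c=-18, d=-11}
  after event 6 (t=37: DEL d): {c=-18}
  after event 7 (t=38: DEC d by 10): {c=-18, d=-10}

Answer: {c=-18, d=-10}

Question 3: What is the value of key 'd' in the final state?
Answer: -10

Derivation:
Track key 'd' through all 7 events:
  event 1 (t=6: INC d by 14): d (absent) -> 14
  event 2 (t=13: DEL b): d unchanged
  event 3 (t=19: SET c = -18): d unchanged
  event 4 (t=25: SET d = -5): d 14 -> -5
  event 5 (t=32: DEC d by 6): d -5 -> -11
  event 6 (t=37: DEL d): d -11 -> (absent)
  event 7 (t=38: DEC d by 10): d (absent) -> -10
Final: d = -10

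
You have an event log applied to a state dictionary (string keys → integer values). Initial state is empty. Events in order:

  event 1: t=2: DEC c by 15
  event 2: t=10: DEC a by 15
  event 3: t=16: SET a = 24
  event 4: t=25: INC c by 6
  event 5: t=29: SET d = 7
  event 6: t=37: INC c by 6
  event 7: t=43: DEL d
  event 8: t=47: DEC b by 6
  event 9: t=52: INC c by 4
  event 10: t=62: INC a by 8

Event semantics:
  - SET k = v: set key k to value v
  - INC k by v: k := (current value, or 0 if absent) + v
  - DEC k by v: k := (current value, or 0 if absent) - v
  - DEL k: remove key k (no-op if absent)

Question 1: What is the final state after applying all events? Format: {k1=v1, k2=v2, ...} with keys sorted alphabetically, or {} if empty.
  after event 1 (t=2: DEC c by 15): {c=-15}
  after event 2 (t=10: DEC a by 15): {a=-15, c=-15}
  after event 3 (t=16: SET a = 24): {a=24, c=-15}
  after event 4 (t=25: INC c by 6): {a=24, c=-9}
  after event 5 (t=29: SET d = 7): {a=24, c=-9, d=7}
  after event 6 (t=37: INC c by 6): {a=24, c=-3, d=7}
  after event 7 (t=43: DEL d): {a=24, c=-3}
  after event 8 (t=47: DEC b by 6): {a=24, b=-6, c=-3}
  after event 9 (t=52: INC c by 4): {a=24, b=-6, c=1}
  after event 10 (t=62: INC a by 8): {a=32, b=-6, c=1}

Answer: {a=32, b=-6, c=1}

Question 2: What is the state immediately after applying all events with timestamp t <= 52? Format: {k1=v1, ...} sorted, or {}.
Answer: {a=24, b=-6, c=1}

Derivation:
Apply events with t <= 52 (9 events):
  after event 1 (t=2: DEC c by 15): {c=-15}
  after event 2 (t=10: DEC a by 15): {a=-15, c=-15}
  after event 3 (t=16: SET a = 24): {a=24, c=-15}
  after event 4 (t=25: INC c by 6): {a=24, c=-9}
  after event 5 (t=29: SET d = 7): {a=24, c=-9, d=7}
  after event 6 (t=37: INC c by 6): {a=24, c=-3, d=7}
  after event 7 (t=43: DEL d): {a=24, c=-3}
  after event 8 (t=47: DEC b by 6): {a=24, b=-6, c=-3}
  after event 9 (t=52: INC c by 4): {a=24, b=-6, c=1}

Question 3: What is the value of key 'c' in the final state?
Answer: 1

Derivation:
Track key 'c' through all 10 events:
  event 1 (t=2: DEC c by 15): c (absent) -> -15
  event 2 (t=10: DEC a by 15): c unchanged
  event 3 (t=16: SET a = 24): c unchanged
  event 4 (t=25: INC c by 6): c -15 -> -9
  event 5 (t=29: SET d = 7): c unchanged
  event 6 (t=37: INC c by 6): c -9 -> -3
  event 7 (t=43: DEL d): c unchanged
  event 8 (t=47: DEC b by 6): c unchanged
  event 9 (t=52: INC c by 4): c -3 -> 1
  event 10 (t=62: INC a by 8): c unchanged
Final: c = 1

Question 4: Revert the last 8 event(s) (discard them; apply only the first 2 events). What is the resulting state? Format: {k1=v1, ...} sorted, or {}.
Answer: {a=-15, c=-15}

Derivation:
Keep first 2 events (discard last 8):
  after event 1 (t=2: DEC c by 15): {c=-15}
  after event 2 (t=10: DEC a by 15): {a=-15, c=-15}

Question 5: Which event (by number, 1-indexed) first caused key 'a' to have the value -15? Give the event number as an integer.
Answer: 2

Derivation:
Looking for first event where a becomes -15:
  event 2: a (absent) -> -15  <-- first match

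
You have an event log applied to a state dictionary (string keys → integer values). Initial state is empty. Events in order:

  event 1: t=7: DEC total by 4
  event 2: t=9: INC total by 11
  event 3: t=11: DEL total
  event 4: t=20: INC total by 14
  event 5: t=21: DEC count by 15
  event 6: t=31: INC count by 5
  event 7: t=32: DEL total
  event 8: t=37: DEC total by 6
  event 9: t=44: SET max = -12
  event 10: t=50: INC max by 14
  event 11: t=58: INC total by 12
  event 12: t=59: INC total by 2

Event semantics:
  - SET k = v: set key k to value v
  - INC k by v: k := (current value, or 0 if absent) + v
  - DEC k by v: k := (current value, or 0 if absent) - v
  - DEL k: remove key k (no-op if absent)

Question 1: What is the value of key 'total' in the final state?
Answer: 8

Derivation:
Track key 'total' through all 12 events:
  event 1 (t=7: DEC total by 4): total (absent) -> -4
  event 2 (t=9: INC total by 11): total -4 -> 7
  event 3 (t=11: DEL total): total 7 -> (absent)
  event 4 (t=20: INC total by 14): total (absent) -> 14
  event 5 (t=21: DEC count by 15): total unchanged
  event 6 (t=31: INC count by 5): total unchanged
  event 7 (t=32: DEL total): total 14 -> (absent)
  event 8 (t=37: DEC total by 6): total (absent) -> -6
  event 9 (t=44: SET max = -12): total unchanged
  event 10 (t=50: INC max by 14): total unchanged
  event 11 (t=58: INC total by 12): total -6 -> 6
  event 12 (t=59: INC total by 2): total 6 -> 8
Final: total = 8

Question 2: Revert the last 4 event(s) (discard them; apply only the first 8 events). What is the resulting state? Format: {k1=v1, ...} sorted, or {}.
Keep first 8 events (discard last 4):
  after event 1 (t=7: DEC total by 4): {total=-4}
  after event 2 (t=9: INC total by 11): {total=7}
  after event 3 (t=11: DEL total): {}
  after event 4 (t=20: INC total by 14): {total=14}
  after event 5 (t=21: DEC count by 15): {count=-15, total=14}
  after event 6 (t=31: INC count by 5): {count=-10, total=14}
  after event 7 (t=32: DEL total): {count=-10}
  after event 8 (t=37: DEC total by 6): {count=-10, total=-6}

Answer: {count=-10, total=-6}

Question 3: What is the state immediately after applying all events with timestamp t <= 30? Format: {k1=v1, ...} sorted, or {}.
Apply events with t <= 30 (5 events):
  after event 1 (t=7: DEC total by 4): {total=-4}
  after event 2 (t=9: INC total by 11): {total=7}
  after event 3 (t=11: DEL total): {}
  after event 4 (t=20: INC total by 14): {total=14}
  after event 5 (t=21: DEC count by 15): {count=-15, total=14}

Answer: {count=-15, total=14}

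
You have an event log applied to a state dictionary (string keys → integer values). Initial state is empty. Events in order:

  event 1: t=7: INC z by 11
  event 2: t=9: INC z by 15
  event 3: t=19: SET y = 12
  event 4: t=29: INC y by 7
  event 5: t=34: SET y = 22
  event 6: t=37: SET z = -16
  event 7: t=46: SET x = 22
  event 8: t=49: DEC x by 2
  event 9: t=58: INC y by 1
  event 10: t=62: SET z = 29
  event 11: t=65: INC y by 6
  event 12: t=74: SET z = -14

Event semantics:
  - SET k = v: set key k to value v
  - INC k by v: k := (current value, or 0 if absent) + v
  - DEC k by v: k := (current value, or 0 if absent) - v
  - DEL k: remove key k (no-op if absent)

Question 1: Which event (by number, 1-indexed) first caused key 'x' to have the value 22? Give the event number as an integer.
Answer: 7

Derivation:
Looking for first event where x becomes 22:
  event 7: x (absent) -> 22  <-- first match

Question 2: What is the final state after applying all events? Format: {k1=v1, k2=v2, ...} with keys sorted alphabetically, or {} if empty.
  after event 1 (t=7: INC z by 11): {z=11}
  after event 2 (t=9: INC z by 15): {z=26}
  after event 3 (t=19: SET y = 12): {y=12, z=26}
  after event 4 (t=29: INC y by 7): {y=19, z=26}
  after event 5 (t=34: SET y = 22): {y=22, z=26}
  after event 6 (t=37: SET z = -16): {y=22, z=-16}
  after event 7 (t=46: SET x = 22): {x=22, y=22, z=-16}
  after event 8 (t=49: DEC x by 2): {x=20, y=22, z=-16}
  after event 9 (t=58: INC y by 1): {x=20, y=23, z=-16}
  after event 10 (t=62: SET z = 29): {x=20, y=23, z=29}
  after event 11 (t=65: INC y by 6): {x=20, y=29, z=29}
  after event 12 (t=74: SET z = -14): {x=20, y=29, z=-14}

Answer: {x=20, y=29, z=-14}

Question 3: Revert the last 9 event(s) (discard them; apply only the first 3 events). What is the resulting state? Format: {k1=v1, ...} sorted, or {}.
Answer: {y=12, z=26}

Derivation:
Keep first 3 events (discard last 9):
  after event 1 (t=7: INC z by 11): {z=11}
  after event 2 (t=9: INC z by 15): {z=26}
  after event 3 (t=19: SET y = 12): {y=12, z=26}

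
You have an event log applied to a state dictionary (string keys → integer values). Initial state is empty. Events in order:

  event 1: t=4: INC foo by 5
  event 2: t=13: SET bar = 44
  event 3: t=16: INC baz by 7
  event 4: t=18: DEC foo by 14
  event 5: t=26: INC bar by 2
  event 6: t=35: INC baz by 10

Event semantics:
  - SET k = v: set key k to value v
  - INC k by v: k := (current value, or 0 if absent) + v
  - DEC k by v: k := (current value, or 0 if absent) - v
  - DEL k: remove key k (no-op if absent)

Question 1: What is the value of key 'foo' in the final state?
Answer: -9

Derivation:
Track key 'foo' through all 6 events:
  event 1 (t=4: INC foo by 5): foo (absent) -> 5
  event 2 (t=13: SET bar = 44): foo unchanged
  event 3 (t=16: INC baz by 7): foo unchanged
  event 4 (t=18: DEC foo by 14): foo 5 -> -9
  event 5 (t=26: INC bar by 2): foo unchanged
  event 6 (t=35: INC baz by 10): foo unchanged
Final: foo = -9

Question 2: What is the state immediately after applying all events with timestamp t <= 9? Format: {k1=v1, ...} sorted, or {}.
Answer: {foo=5}

Derivation:
Apply events with t <= 9 (1 events):
  after event 1 (t=4: INC foo by 5): {foo=5}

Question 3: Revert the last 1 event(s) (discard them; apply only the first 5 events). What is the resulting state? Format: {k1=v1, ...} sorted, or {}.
Answer: {bar=46, baz=7, foo=-9}

Derivation:
Keep first 5 events (discard last 1):
  after event 1 (t=4: INC foo by 5): {foo=5}
  after event 2 (t=13: SET bar = 44): {bar=44, foo=5}
  after event 3 (t=16: INC baz by 7): {bar=44, baz=7, foo=5}
  after event 4 (t=18: DEC foo by 14): {bar=44, baz=7, foo=-9}
  after event 5 (t=26: INC bar by 2): {bar=46, baz=7, foo=-9}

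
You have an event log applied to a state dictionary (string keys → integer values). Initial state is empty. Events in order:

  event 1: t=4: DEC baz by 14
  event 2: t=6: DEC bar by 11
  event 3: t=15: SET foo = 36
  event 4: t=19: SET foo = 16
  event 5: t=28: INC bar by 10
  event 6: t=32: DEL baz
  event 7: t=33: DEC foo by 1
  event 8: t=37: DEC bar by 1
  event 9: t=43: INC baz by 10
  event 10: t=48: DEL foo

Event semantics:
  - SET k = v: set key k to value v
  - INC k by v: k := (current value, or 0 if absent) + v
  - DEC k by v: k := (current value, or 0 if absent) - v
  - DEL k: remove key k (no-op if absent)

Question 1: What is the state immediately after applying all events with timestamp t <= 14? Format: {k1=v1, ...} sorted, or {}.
Apply events with t <= 14 (2 events):
  after event 1 (t=4: DEC baz by 14): {baz=-14}
  after event 2 (t=6: DEC bar by 11): {bar=-11, baz=-14}

Answer: {bar=-11, baz=-14}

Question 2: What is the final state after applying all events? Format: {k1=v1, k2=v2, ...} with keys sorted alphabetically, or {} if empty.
Answer: {bar=-2, baz=10}

Derivation:
  after event 1 (t=4: DEC baz by 14): {baz=-14}
  after event 2 (t=6: DEC bar by 11): {bar=-11, baz=-14}
  after event 3 (t=15: SET foo = 36): {bar=-11, baz=-14, foo=36}
  after event 4 (t=19: SET foo = 16): {bar=-11, baz=-14, foo=16}
  after event 5 (t=28: INC bar by 10): {bar=-1, baz=-14, foo=16}
  after event 6 (t=32: DEL baz): {bar=-1, foo=16}
  after event 7 (t=33: DEC foo by 1): {bar=-1, foo=15}
  after event 8 (t=37: DEC bar by 1): {bar=-2, foo=15}
  after event 9 (t=43: INC baz by 10): {bar=-2, baz=10, foo=15}
  after event 10 (t=48: DEL foo): {bar=-2, baz=10}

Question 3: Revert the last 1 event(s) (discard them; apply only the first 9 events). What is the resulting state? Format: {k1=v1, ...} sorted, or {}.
Keep first 9 events (discard last 1):
  after event 1 (t=4: DEC baz by 14): {baz=-14}
  after event 2 (t=6: DEC bar by 11): {bar=-11, baz=-14}
  after event 3 (t=15: SET foo = 36): {bar=-11, baz=-14, foo=36}
  after event 4 (t=19: SET foo = 16): {bar=-11, baz=-14, foo=16}
  after event 5 (t=28: INC bar by 10): {bar=-1, baz=-14, foo=16}
  after event 6 (t=32: DEL baz): {bar=-1, foo=16}
  after event 7 (t=33: DEC foo by 1): {bar=-1, foo=15}
  after event 8 (t=37: DEC bar by 1): {bar=-2, foo=15}
  after event 9 (t=43: INC baz by 10): {bar=-2, baz=10, foo=15}

Answer: {bar=-2, baz=10, foo=15}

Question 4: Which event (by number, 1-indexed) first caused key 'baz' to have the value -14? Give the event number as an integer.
Answer: 1

Derivation:
Looking for first event where baz becomes -14:
  event 1: baz (absent) -> -14  <-- first match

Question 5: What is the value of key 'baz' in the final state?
Answer: 10

Derivation:
Track key 'baz' through all 10 events:
  event 1 (t=4: DEC baz by 14): baz (absent) -> -14
  event 2 (t=6: DEC bar by 11): baz unchanged
  event 3 (t=15: SET foo = 36): baz unchanged
  event 4 (t=19: SET foo = 16): baz unchanged
  event 5 (t=28: INC bar by 10): baz unchanged
  event 6 (t=32: DEL baz): baz -14 -> (absent)
  event 7 (t=33: DEC foo by 1): baz unchanged
  event 8 (t=37: DEC bar by 1): baz unchanged
  event 9 (t=43: INC baz by 10): baz (absent) -> 10
  event 10 (t=48: DEL foo): baz unchanged
Final: baz = 10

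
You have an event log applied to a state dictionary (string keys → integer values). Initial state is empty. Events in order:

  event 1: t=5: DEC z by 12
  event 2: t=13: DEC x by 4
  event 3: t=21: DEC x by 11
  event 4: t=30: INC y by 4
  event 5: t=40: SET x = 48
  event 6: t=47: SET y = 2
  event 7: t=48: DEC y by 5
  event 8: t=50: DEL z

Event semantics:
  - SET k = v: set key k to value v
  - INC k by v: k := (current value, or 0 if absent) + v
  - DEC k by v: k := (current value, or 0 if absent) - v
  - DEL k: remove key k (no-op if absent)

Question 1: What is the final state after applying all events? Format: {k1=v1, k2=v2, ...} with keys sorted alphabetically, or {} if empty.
Answer: {x=48, y=-3}

Derivation:
  after event 1 (t=5: DEC z by 12): {z=-12}
  after event 2 (t=13: DEC x by 4): {x=-4, z=-12}
  after event 3 (t=21: DEC x by 11): {x=-15, z=-12}
  after event 4 (t=30: INC y by 4): {x=-15, y=4, z=-12}
  after event 5 (t=40: SET x = 48): {x=48, y=4, z=-12}
  after event 6 (t=47: SET y = 2): {x=48, y=2, z=-12}
  after event 7 (t=48: DEC y by 5): {x=48, y=-3, z=-12}
  after event 8 (t=50: DEL z): {x=48, y=-3}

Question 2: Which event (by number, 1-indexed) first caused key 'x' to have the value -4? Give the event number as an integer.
Answer: 2

Derivation:
Looking for first event where x becomes -4:
  event 2: x (absent) -> -4  <-- first match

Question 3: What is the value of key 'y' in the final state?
Track key 'y' through all 8 events:
  event 1 (t=5: DEC z by 12): y unchanged
  event 2 (t=13: DEC x by 4): y unchanged
  event 3 (t=21: DEC x by 11): y unchanged
  event 4 (t=30: INC y by 4): y (absent) -> 4
  event 5 (t=40: SET x = 48): y unchanged
  event 6 (t=47: SET y = 2): y 4 -> 2
  event 7 (t=48: DEC y by 5): y 2 -> -3
  event 8 (t=50: DEL z): y unchanged
Final: y = -3

Answer: -3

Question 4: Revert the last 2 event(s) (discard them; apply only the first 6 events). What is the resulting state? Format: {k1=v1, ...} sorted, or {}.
Answer: {x=48, y=2, z=-12}

Derivation:
Keep first 6 events (discard last 2):
  after event 1 (t=5: DEC z by 12): {z=-12}
  after event 2 (t=13: DEC x by 4): {x=-4, z=-12}
  after event 3 (t=21: DEC x by 11): {x=-15, z=-12}
  after event 4 (t=30: INC y by 4): {x=-15, y=4, z=-12}
  after event 5 (t=40: SET x = 48): {x=48, y=4, z=-12}
  after event 6 (t=47: SET y = 2): {x=48, y=2, z=-12}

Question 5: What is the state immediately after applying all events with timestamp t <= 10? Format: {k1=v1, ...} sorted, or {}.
Apply events with t <= 10 (1 events):
  after event 1 (t=5: DEC z by 12): {z=-12}

Answer: {z=-12}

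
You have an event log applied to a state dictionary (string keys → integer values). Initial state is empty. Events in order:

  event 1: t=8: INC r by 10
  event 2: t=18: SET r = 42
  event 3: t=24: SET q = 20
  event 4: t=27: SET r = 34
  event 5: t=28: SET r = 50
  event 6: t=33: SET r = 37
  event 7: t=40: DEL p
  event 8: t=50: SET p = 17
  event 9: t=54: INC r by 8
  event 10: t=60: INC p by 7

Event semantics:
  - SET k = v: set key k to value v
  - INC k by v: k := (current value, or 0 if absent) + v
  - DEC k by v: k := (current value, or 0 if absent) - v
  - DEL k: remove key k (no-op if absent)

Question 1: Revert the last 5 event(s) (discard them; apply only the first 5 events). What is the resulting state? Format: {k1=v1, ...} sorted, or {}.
Answer: {q=20, r=50}

Derivation:
Keep first 5 events (discard last 5):
  after event 1 (t=8: INC r by 10): {r=10}
  after event 2 (t=18: SET r = 42): {r=42}
  after event 3 (t=24: SET q = 20): {q=20, r=42}
  after event 4 (t=27: SET r = 34): {q=20, r=34}
  after event 5 (t=28: SET r = 50): {q=20, r=50}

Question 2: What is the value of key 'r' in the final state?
Track key 'r' through all 10 events:
  event 1 (t=8: INC r by 10): r (absent) -> 10
  event 2 (t=18: SET r = 42): r 10 -> 42
  event 3 (t=24: SET q = 20): r unchanged
  event 4 (t=27: SET r = 34): r 42 -> 34
  event 5 (t=28: SET r = 50): r 34 -> 50
  event 6 (t=33: SET r = 37): r 50 -> 37
  event 7 (t=40: DEL p): r unchanged
  event 8 (t=50: SET p = 17): r unchanged
  event 9 (t=54: INC r by 8): r 37 -> 45
  event 10 (t=60: INC p by 7): r unchanged
Final: r = 45

Answer: 45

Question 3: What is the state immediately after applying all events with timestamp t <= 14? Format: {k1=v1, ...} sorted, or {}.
Apply events with t <= 14 (1 events):
  after event 1 (t=8: INC r by 10): {r=10}

Answer: {r=10}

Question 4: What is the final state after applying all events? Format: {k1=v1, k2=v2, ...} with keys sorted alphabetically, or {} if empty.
Answer: {p=24, q=20, r=45}

Derivation:
  after event 1 (t=8: INC r by 10): {r=10}
  after event 2 (t=18: SET r = 42): {r=42}
  after event 3 (t=24: SET q = 20): {q=20, r=42}
  after event 4 (t=27: SET r = 34): {q=20, r=34}
  after event 5 (t=28: SET r = 50): {q=20, r=50}
  after event 6 (t=33: SET r = 37): {q=20, r=37}
  after event 7 (t=40: DEL p): {q=20, r=37}
  after event 8 (t=50: SET p = 17): {p=17, q=20, r=37}
  after event 9 (t=54: INC r by 8): {p=17, q=20, r=45}
  after event 10 (t=60: INC p by 7): {p=24, q=20, r=45}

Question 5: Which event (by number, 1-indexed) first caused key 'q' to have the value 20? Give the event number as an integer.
Looking for first event where q becomes 20:
  event 3: q (absent) -> 20  <-- first match

Answer: 3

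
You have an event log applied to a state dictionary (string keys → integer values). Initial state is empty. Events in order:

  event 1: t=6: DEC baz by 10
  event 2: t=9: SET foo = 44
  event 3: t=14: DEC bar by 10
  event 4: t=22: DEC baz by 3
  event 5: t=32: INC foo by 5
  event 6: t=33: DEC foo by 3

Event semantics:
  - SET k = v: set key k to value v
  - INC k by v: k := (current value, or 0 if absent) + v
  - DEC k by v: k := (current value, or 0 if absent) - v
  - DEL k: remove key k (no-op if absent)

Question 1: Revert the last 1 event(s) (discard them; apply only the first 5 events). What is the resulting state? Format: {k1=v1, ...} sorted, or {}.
Keep first 5 events (discard last 1):
  after event 1 (t=6: DEC baz by 10): {baz=-10}
  after event 2 (t=9: SET foo = 44): {baz=-10, foo=44}
  after event 3 (t=14: DEC bar by 10): {bar=-10, baz=-10, foo=44}
  after event 4 (t=22: DEC baz by 3): {bar=-10, baz=-13, foo=44}
  after event 5 (t=32: INC foo by 5): {bar=-10, baz=-13, foo=49}

Answer: {bar=-10, baz=-13, foo=49}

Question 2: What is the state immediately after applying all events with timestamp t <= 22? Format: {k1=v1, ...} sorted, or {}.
Answer: {bar=-10, baz=-13, foo=44}

Derivation:
Apply events with t <= 22 (4 events):
  after event 1 (t=6: DEC baz by 10): {baz=-10}
  after event 2 (t=9: SET foo = 44): {baz=-10, foo=44}
  after event 3 (t=14: DEC bar by 10): {bar=-10, baz=-10, foo=44}
  after event 4 (t=22: DEC baz by 3): {bar=-10, baz=-13, foo=44}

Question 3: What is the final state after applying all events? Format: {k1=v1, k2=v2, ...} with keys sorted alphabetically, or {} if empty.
Answer: {bar=-10, baz=-13, foo=46}

Derivation:
  after event 1 (t=6: DEC baz by 10): {baz=-10}
  after event 2 (t=9: SET foo = 44): {baz=-10, foo=44}
  after event 3 (t=14: DEC bar by 10): {bar=-10, baz=-10, foo=44}
  after event 4 (t=22: DEC baz by 3): {bar=-10, baz=-13, foo=44}
  after event 5 (t=32: INC foo by 5): {bar=-10, baz=-13, foo=49}
  after event 6 (t=33: DEC foo by 3): {bar=-10, baz=-13, foo=46}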